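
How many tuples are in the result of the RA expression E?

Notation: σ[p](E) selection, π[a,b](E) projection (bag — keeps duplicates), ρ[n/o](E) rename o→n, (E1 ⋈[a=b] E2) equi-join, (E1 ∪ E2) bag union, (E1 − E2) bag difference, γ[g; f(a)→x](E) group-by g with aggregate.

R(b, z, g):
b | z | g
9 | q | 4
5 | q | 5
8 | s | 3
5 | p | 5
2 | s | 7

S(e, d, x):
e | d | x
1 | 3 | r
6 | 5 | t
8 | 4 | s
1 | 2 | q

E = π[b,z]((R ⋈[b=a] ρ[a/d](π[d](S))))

Row counts bottom-up:
  R → 5
  S → 4
  π[d](S) → 4
  ρ[a/d](π[d](S)) → 4
  (R ⋈[b=a] ρ[a/d](π[d](S))) → 3
  π[b,z]((R ⋈[b=a] ρ[a/d](π[d](S)))) → 3

|E| = 3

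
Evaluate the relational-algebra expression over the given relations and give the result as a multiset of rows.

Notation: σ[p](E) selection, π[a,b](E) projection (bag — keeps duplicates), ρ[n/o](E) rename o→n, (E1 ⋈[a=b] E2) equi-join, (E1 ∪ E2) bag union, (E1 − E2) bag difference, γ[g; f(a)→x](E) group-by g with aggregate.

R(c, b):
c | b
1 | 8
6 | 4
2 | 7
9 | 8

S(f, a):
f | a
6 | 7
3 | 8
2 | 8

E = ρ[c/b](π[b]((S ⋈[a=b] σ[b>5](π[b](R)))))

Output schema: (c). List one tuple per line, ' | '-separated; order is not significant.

Row counts bottom-up:
  S → 3
  R → 4
  π[b](R) → 4
  σ[b>5](π[b](R)) → 3
  (S ⋈[a=b] σ[b>5](π[b](R))) → 5
  π[b]((S ⋈[a=b] σ[b>5](π[b](R)))) → 5
  ρ[c/b](π[b]((S ⋈[a=b] σ[b>5](π[b](R))))) → 5

== RESULT ==
c
7
8
8
8
8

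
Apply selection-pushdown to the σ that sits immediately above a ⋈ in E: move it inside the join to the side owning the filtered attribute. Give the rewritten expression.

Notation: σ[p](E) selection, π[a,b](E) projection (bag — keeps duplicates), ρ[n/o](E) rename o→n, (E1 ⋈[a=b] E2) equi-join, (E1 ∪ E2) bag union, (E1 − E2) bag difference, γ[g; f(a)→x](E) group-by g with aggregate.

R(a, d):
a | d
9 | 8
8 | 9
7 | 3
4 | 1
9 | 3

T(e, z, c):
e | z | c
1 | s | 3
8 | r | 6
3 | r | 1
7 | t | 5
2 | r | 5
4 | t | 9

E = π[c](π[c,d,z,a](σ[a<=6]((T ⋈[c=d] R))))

σ filters on a, owned by the right side.
E' = π[c](π[c,d,z,a]((T ⋈[c=d] σ[a<=6](R))))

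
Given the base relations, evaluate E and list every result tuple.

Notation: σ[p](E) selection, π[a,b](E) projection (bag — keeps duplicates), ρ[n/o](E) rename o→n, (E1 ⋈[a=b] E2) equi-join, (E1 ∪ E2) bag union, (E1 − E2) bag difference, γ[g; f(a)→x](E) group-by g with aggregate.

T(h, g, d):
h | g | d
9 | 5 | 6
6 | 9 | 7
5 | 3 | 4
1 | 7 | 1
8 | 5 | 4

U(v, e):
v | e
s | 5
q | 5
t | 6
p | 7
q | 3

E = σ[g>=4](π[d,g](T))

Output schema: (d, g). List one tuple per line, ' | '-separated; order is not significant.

Per-node cardinality:
  T → 5
  π[d,g](T) → 5
  σ[g>=4](π[d,g](T)) → 4

== RESULT ==
d | g
1 | 7
4 | 5
6 | 5
7 | 9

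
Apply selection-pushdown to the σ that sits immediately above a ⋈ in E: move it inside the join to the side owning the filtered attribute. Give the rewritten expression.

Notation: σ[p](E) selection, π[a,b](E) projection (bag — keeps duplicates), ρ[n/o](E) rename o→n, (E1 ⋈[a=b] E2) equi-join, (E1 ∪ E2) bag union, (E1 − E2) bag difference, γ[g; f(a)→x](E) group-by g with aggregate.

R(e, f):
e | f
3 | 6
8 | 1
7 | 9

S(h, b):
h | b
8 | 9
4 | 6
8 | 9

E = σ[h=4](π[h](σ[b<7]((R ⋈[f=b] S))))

σ filters on b, owned by the right side.
E' = σ[h=4](π[h]((R ⋈[f=b] σ[b<7](S))))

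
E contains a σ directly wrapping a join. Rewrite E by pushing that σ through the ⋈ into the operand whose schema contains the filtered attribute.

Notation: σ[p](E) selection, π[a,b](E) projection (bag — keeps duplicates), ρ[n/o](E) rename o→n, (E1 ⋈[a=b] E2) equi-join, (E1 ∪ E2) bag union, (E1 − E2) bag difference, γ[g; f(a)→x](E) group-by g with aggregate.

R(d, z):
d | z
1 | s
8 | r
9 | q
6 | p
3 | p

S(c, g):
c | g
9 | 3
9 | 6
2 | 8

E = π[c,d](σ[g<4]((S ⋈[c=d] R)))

σ filters on g, owned by the left side.
E' = π[c,d]((σ[g<4](S) ⋈[c=d] R))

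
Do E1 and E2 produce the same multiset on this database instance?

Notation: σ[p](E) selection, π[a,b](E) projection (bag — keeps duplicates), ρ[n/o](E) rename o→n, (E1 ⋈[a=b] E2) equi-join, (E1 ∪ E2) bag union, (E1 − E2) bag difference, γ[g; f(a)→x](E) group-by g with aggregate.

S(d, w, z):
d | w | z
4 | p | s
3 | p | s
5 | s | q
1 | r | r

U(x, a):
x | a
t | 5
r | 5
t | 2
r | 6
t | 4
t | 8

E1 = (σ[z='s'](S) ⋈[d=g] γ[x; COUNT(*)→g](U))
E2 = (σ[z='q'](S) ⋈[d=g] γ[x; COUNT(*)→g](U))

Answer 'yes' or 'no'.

E1 per-node cardinality:
  S → 4
  σ[z='s'](S) → 2
  U → 6
  γ[x; COUNT(*)→g](U) → 2
  (σ[z='s'](S) ⋈[d=g] γ[x; COUNT(*)→g](U)) → 1
E2 per-node cardinality:
  S → 4
  σ[z='q'](S) → 1
  U → 6
  γ[x; COUNT(*)→g](U) → 2
  (σ[z='q'](S) ⋈[d=g] γ[x; COUNT(*)→g](U)) → 0

E1 result:
d | w | z | x | g
4 | p | s | t | 4
E2 result:
d | w | z | x | g
(0 rows)
Witness: (4, 'p', 's', 't', 4) appears 1× in E1 but 0× in E2.

no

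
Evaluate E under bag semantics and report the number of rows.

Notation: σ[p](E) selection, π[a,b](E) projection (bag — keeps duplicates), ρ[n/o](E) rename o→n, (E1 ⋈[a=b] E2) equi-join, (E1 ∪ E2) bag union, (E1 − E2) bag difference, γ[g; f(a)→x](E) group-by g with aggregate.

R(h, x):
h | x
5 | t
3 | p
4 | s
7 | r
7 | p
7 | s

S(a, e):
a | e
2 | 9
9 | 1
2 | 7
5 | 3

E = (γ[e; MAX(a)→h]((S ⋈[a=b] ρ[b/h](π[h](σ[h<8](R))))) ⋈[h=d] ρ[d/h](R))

Per-node cardinality:
  S → 4
  R → 6
  σ[h<8](R) → 6
  π[h](σ[h<8](R)) → 6
  ρ[b/h](π[h](σ[h<8](R))) → 6
  (S ⋈[a=b] ρ[b/h](π[h](σ[h<8](R)))) → 1
  γ[e; MAX(a)→h]((S ⋈[a=b] ρ[b/h](π[h](σ[h<8](R))))) → 1
  R → 6
  ρ[d/h](R) → 6
  (γ[e; MAX(a)→h]((S ⋈[a=b] ρ[b/h](π[h](σ[h<8](R))))) ⋈[h=d] ρ[d/h](R)) → 1

|E| = 1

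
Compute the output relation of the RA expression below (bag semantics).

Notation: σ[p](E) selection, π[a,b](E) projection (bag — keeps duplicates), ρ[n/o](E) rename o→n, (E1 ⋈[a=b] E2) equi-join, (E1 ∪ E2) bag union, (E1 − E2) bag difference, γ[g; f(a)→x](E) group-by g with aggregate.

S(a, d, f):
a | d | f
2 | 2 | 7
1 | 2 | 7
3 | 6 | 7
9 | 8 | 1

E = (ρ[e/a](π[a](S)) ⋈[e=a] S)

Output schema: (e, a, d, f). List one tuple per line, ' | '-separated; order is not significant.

Subexpression sizes:
  S → 4
  π[a](S) → 4
  ρ[e/a](π[a](S)) → 4
  S → 4
  (ρ[e/a](π[a](S)) ⋈[e=a] S) → 4

== RESULT ==
e | a | d | f
1 | 1 | 2 | 7
2 | 2 | 2 | 7
3 | 3 | 6 | 7
9 | 9 | 8 | 1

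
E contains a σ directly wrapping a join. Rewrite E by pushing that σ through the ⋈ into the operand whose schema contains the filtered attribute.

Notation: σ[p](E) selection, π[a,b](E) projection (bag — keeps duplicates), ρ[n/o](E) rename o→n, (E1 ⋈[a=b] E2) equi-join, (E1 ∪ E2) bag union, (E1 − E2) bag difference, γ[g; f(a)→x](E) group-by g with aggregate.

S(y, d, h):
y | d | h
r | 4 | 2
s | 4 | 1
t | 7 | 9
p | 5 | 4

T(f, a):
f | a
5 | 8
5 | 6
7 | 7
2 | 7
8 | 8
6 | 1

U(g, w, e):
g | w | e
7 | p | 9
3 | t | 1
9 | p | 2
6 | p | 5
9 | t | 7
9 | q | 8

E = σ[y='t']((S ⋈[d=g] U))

σ filters on y, owned by the left side.
E' = (σ[y='t'](S) ⋈[d=g] U)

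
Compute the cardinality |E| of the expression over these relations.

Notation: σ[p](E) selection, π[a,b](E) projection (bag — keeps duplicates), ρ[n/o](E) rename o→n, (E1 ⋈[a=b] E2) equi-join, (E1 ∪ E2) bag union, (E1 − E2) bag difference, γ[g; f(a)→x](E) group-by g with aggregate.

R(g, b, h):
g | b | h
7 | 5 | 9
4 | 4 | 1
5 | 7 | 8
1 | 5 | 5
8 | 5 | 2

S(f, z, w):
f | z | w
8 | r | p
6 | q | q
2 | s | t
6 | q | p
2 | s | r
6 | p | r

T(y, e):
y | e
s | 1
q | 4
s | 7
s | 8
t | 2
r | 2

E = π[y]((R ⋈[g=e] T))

Stepwise |·|:
  R → 5
  T → 6
  (R ⋈[g=e] T) → 4
  π[y]((R ⋈[g=e] T)) → 4

|E| = 4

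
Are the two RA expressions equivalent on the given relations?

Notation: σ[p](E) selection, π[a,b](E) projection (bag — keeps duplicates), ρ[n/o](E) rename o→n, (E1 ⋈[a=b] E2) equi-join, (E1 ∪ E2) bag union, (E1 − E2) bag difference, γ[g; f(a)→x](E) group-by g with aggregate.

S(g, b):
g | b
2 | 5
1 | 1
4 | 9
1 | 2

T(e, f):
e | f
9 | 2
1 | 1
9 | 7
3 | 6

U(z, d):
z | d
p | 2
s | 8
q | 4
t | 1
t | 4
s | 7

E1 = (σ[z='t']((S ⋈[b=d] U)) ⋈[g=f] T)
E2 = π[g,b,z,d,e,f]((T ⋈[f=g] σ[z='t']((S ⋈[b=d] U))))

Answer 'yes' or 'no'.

E1 per-node cardinality:
  S → 4
  U → 6
  (S ⋈[b=d] U) → 2
  σ[z='t']((S ⋈[b=d] U)) → 1
  T → 4
  (σ[z='t']((S ⋈[b=d] U)) ⋈[g=f] T) → 1
E2 per-node cardinality:
  T → 4
  S → 4
  U → 6
  (S ⋈[b=d] U) → 2
  σ[z='t']((S ⋈[b=d] U)) → 1
  (T ⋈[f=g] σ[z='t']((S ⋈[b=d] U))) → 1
  π[g,b,z,d,e,f]((T ⋈[f=g] σ[z='t']((S ⋈[b=d] U)))) → 1

E1 and E2 produce the same multiset:
g | b | z | d | e | f
1 | 1 | t | 1 | 1 | 1

yes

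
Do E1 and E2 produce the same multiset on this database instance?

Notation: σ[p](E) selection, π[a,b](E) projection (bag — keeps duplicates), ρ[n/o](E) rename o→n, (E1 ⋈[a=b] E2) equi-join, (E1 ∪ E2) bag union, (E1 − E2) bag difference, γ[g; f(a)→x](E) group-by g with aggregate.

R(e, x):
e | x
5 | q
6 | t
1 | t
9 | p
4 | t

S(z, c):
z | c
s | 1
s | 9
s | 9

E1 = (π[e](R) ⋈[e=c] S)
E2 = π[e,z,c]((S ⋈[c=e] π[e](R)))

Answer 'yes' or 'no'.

E1 per-node cardinality:
  R → 5
  π[e](R) → 5
  S → 3
  (π[e](R) ⋈[e=c] S) → 3
E2 per-node cardinality:
  S → 3
  R → 5
  π[e](R) → 5
  (S ⋈[c=e] π[e](R)) → 3
  π[e,z,c]((S ⋈[c=e] π[e](R))) → 3

E1 and E2 produce the same multiset:
e | z | c
1 | s | 1
9 | s | 9
9 | s | 9

yes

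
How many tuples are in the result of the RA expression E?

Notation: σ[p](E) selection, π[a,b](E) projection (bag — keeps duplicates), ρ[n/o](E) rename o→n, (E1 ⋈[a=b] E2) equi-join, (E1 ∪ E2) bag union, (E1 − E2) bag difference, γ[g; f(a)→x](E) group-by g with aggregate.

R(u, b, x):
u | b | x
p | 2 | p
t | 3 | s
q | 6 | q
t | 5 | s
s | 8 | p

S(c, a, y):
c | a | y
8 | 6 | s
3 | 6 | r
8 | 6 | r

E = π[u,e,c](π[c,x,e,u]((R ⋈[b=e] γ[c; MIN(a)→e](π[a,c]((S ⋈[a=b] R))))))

Subexpression sizes:
  R → 5
  S → 3
  R → 5
  (S ⋈[a=b] R) → 3
  π[a,c]((S ⋈[a=b] R)) → 3
  γ[c; MIN(a)→e](π[a,c]((S ⋈[a=b] R))) → 2
  (R ⋈[b=e] γ[c; MIN(a)→e](π[a,c]((S ⋈[a=b] R)))) → 2
  π[c,x,e,u]((R ⋈[b=e] γ[c; MIN(a)→e](π[a,c]((S ⋈[a=b] R))))) → 2
  π[u,e,c](π[c,x,e,u]((R ⋈[b=e] γ[c; MIN(a)→e](π[a,c]((S ⋈[a=b] R)))))) → 2

|E| = 2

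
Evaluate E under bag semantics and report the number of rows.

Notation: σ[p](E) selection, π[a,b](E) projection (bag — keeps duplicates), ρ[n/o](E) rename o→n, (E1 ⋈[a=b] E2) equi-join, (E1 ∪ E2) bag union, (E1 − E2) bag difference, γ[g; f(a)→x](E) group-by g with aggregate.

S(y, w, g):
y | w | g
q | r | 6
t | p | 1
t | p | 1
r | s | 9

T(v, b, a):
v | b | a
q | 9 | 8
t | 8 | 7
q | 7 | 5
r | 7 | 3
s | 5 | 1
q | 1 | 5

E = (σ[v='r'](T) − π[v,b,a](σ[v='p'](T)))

Row counts bottom-up:
  T → 6
  σ[v='r'](T) → 1
  T → 6
  σ[v='p'](T) → 0
  π[v,b,a](σ[v='p'](T)) → 0
  (σ[v='r'](T) − π[v,b,a](σ[v='p'](T))) → 1

|E| = 1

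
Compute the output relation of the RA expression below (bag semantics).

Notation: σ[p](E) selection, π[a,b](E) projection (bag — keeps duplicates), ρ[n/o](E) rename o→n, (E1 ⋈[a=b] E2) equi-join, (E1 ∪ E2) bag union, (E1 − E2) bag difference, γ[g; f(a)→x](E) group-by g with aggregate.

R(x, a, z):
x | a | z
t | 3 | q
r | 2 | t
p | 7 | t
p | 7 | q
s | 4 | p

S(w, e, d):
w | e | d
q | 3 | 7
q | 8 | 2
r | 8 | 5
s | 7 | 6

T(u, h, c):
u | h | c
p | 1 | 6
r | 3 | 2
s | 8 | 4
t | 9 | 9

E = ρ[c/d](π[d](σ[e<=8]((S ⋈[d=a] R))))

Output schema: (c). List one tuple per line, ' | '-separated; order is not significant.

Stepwise |·|:
  S → 4
  R → 5
  (S ⋈[d=a] R) → 3
  σ[e<=8]((S ⋈[d=a] R)) → 3
  π[d](σ[e<=8]((S ⋈[d=a] R))) → 3
  ρ[c/d](π[d](σ[e<=8]((S ⋈[d=a] R)))) → 3

== RESULT ==
c
2
7
7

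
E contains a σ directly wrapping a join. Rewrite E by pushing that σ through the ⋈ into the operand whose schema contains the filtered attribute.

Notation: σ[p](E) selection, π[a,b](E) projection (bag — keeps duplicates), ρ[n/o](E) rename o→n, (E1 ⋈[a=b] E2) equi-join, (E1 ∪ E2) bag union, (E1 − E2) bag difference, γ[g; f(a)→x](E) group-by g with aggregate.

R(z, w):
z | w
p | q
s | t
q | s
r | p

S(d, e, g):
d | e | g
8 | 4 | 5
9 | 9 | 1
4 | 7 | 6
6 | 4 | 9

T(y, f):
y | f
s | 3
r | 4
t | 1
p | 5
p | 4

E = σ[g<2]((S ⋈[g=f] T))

σ filters on g, owned by the left side.
E' = (σ[g<2](S) ⋈[g=f] T)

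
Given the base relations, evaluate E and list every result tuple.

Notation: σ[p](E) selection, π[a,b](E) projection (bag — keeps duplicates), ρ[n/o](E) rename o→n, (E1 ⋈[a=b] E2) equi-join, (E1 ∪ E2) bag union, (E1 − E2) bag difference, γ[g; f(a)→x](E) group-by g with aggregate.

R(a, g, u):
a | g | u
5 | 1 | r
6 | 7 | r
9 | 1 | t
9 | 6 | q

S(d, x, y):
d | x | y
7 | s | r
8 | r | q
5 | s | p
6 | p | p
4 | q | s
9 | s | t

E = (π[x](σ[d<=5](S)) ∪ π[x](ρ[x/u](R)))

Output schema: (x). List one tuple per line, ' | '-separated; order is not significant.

Subexpression sizes:
  S → 6
  σ[d<=5](S) → 2
  π[x](σ[d<=5](S)) → 2
  R → 4
  ρ[x/u](R) → 4
  π[x](ρ[x/u](R)) → 4
  (π[x](σ[d<=5](S)) ∪ π[x](ρ[x/u](R))) → 6

== RESULT ==
x
q
q
r
r
s
t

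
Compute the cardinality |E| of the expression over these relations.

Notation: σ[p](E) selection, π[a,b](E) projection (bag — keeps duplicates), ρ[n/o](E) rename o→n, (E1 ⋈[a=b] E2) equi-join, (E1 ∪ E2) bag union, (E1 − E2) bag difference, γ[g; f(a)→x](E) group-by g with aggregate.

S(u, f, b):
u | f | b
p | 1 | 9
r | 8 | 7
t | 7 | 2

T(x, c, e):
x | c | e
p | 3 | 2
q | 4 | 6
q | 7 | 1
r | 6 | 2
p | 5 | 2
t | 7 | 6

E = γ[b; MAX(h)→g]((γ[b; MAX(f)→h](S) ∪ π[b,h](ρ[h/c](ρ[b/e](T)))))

Stepwise |·|:
  S → 3
  γ[b; MAX(f)→h](S) → 3
  T → 6
  ρ[b/e](T) → 6
  ρ[h/c](ρ[b/e](T)) → 6
  π[b,h](ρ[h/c](ρ[b/e](T))) → 6
  (γ[b; MAX(f)→h](S) ∪ π[b,h](ρ[h/c](ρ[b/e](T)))) → 9
  γ[b; MAX(h)→g]((γ[b; MAX(f)→h](S) ∪ π[b,h](ρ[h/c](ρ[b/e](T))))) → 5

|E| = 5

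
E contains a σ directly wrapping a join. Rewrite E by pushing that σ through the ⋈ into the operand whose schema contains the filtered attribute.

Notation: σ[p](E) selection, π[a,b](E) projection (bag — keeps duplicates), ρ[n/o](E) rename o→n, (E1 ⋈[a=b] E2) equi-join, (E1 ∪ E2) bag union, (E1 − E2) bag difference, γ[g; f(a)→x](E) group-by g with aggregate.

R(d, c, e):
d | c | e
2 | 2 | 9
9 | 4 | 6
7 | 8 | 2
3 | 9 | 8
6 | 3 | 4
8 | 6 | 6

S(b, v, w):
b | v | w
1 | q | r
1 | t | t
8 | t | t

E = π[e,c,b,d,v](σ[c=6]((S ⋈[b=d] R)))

σ filters on c, owned by the right side.
E' = π[e,c,b,d,v]((S ⋈[b=d] σ[c=6](R)))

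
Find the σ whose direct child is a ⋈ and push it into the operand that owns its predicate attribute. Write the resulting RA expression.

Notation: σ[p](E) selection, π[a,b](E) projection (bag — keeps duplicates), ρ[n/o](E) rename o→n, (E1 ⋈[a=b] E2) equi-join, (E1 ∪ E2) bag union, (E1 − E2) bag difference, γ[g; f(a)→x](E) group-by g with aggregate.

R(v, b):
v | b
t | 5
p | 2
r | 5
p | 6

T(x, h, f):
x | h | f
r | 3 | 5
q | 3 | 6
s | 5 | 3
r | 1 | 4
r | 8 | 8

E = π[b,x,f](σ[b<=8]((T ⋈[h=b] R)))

σ filters on b, owned by the right side.
E' = π[b,x,f]((T ⋈[h=b] σ[b<=8](R)))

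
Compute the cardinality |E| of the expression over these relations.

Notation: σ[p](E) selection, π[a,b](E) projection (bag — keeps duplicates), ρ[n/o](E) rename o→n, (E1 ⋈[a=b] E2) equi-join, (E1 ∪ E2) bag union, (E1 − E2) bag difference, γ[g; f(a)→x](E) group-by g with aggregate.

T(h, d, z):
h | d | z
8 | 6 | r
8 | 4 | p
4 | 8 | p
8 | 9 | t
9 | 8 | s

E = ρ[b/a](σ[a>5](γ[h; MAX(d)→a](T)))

Subexpression sizes:
  T → 5
  γ[h; MAX(d)→a](T) → 3
  σ[a>5](γ[h; MAX(d)→a](T)) → 3
  ρ[b/a](σ[a>5](γ[h; MAX(d)→a](T))) → 3

|E| = 3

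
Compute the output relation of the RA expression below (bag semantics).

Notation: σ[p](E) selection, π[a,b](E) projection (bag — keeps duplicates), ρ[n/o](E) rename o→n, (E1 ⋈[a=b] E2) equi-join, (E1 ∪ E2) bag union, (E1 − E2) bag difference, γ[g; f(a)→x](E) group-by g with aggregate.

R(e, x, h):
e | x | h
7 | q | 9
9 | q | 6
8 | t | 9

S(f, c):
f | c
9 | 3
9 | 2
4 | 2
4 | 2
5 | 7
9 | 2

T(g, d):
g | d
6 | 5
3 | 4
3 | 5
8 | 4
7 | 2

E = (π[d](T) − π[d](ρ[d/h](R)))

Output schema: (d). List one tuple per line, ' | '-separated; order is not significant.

Row counts bottom-up:
  T → 5
  π[d](T) → 5
  R → 3
  ρ[d/h](R) → 3
  π[d](ρ[d/h](R)) → 3
  (π[d](T) − π[d](ρ[d/h](R))) → 5

== RESULT ==
d
2
4
4
5
5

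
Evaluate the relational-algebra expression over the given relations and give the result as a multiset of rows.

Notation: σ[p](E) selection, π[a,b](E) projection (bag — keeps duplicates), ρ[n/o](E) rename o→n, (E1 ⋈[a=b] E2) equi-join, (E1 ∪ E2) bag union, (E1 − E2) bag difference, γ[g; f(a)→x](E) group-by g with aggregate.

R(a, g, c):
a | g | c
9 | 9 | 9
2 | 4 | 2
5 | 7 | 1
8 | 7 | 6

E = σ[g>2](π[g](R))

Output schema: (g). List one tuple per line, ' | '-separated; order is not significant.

Row counts bottom-up:
  R → 4
  π[g](R) → 4
  σ[g>2](π[g](R)) → 4

== RESULT ==
g
4
7
7
9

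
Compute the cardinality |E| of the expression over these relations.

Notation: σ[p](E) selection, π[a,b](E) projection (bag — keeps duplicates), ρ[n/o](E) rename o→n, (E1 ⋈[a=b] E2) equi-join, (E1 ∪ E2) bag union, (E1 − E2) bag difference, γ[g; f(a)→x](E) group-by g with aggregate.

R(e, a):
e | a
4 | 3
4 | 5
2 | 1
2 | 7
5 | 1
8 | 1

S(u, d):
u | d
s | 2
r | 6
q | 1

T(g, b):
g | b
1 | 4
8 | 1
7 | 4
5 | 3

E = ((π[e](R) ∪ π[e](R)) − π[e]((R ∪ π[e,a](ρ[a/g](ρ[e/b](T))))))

Row counts bottom-up:
  R → 6
  π[e](R) → 6
  R → 6
  π[e](R) → 6
  (π[e](R) ∪ π[e](R)) → 12
  R → 6
  T → 4
  ρ[e/b](T) → 4
  ρ[a/g](ρ[e/b](T)) → 4
  π[e,a](ρ[a/g](ρ[e/b](T))) → 4
  (R ∪ π[e,a](ρ[a/g](ρ[e/b](T)))) → 10
  π[e]((R ∪ π[e,a](ρ[a/g](ρ[e/b](T))))) → 10
  ((π[e](R) ∪ π[e](R)) − π[e]((R ∪ π[e,a](ρ[a/g](ρ[e/b](T)))))) → 4

|E| = 4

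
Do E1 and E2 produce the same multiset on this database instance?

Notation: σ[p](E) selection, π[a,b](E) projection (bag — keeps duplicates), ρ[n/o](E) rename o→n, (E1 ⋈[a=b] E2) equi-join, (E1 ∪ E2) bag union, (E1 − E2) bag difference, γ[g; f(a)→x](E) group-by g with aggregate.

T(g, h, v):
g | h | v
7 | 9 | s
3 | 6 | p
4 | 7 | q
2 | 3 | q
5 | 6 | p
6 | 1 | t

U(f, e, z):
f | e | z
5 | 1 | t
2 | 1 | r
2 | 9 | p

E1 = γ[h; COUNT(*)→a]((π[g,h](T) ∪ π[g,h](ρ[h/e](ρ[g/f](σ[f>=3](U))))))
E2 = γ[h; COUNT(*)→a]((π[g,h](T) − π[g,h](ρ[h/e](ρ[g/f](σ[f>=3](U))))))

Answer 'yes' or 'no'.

E1 per-node cardinality:
  T → 6
  π[g,h](T) → 6
  U → 3
  σ[f>=3](U) → 1
  ρ[g/f](σ[f>=3](U)) → 1
  ρ[h/e](ρ[g/f](σ[f>=3](U))) → 1
  π[g,h](ρ[h/e](ρ[g/f](σ[f>=3](U)))) → 1
  (π[g,h](T) ∪ π[g,h](ρ[h/e](ρ[g/f](σ[f>=3](U))))) → 7
  γ[h; COUNT(*)→a]((π[g,h](T) ∪ π[g,h](ρ[h/e](ρ[g/f](σ[f>=3](U)))))) → 5
E2 per-node cardinality:
  T → 6
  π[g,h](T) → 6
  U → 3
  σ[f>=3](U) → 1
  ρ[g/f](σ[f>=3](U)) → 1
  ρ[h/e](ρ[g/f](σ[f>=3](U))) → 1
  π[g,h](ρ[h/e](ρ[g/f](σ[f>=3](U)))) → 1
  (π[g,h](T) − π[g,h](ρ[h/e](ρ[g/f](σ[f>=3](U))))) → 6
  γ[h; COUNT(*)→a]((π[g,h](T) − π[g,h](ρ[h/e](ρ[g/f](σ[f>=3](U)))))) → 5

E1 result:
h | a
1 | 2
3 | 1
6 | 2
7 | 1
9 | 1
E2 result:
h | a
1 | 1
3 | 1
6 | 2
7 | 1
9 | 1
Witness: (1, 2) appears 1× in E1 but 0× in E2.

no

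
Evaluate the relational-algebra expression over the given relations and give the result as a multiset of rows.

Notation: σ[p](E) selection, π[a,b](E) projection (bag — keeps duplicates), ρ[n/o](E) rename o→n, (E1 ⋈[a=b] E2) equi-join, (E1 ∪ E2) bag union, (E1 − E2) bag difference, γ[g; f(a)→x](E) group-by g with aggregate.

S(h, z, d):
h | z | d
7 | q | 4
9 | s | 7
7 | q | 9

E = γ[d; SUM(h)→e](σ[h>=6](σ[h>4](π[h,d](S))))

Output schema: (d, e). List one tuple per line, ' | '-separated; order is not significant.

Row counts bottom-up:
  S → 3
  π[h,d](S) → 3
  σ[h>4](π[h,d](S)) → 3
  σ[h>=6](σ[h>4](π[h,d](S))) → 3
  γ[d; SUM(h)→e](σ[h>=6](σ[h>4](π[h,d](S)))) → 3

== RESULT ==
d | e
4 | 7
7 | 9
9 | 7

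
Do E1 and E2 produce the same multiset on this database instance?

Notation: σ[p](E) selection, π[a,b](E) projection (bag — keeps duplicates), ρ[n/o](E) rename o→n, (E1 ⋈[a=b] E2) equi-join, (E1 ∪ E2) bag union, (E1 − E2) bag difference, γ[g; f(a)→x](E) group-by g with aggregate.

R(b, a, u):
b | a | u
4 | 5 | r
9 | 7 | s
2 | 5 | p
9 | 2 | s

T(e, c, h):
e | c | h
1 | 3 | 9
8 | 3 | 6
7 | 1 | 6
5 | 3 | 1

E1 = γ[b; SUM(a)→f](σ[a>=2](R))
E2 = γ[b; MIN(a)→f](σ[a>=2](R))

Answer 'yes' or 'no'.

E1 row counts bottom-up:
  R → 4
  σ[a>=2](R) → 4
  γ[b; SUM(a)→f](σ[a>=2](R)) → 3
E2 row counts bottom-up:
  R → 4
  σ[a>=2](R) → 4
  γ[b; MIN(a)→f](σ[a>=2](R)) → 3

E1 result:
b | f
2 | 5
4 | 5
9 | 9
E2 result:
b | f
2 | 5
4 | 5
9 | 2
Witness: (9, 9) appears 1× in E1 but 0× in E2.

no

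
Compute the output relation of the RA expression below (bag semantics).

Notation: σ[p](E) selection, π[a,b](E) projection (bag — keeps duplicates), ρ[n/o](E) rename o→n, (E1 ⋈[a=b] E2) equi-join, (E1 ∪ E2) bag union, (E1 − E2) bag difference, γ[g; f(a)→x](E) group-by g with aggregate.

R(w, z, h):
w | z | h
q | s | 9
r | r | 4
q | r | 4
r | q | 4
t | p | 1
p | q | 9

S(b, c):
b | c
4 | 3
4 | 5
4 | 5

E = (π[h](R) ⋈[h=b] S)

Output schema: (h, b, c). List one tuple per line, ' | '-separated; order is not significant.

Per-node cardinality:
  R → 6
  π[h](R) → 6
  S → 3
  (π[h](R) ⋈[h=b] S) → 9

== RESULT ==
h | b | c
4 | 4 | 3
4 | 4 | 3
4 | 4 | 3
4 | 4 | 5
4 | 4 | 5
4 | 4 | 5
4 | 4 | 5
4 | 4 | 5
4 | 4 | 5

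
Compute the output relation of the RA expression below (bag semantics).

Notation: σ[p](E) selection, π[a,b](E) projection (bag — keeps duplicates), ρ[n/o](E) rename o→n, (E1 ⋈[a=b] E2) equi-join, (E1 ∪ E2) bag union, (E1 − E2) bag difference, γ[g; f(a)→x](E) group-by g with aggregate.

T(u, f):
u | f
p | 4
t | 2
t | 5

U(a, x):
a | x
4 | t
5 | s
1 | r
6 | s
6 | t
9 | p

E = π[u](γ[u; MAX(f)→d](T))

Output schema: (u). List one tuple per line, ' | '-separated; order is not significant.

Row counts bottom-up:
  T → 3
  γ[u; MAX(f)→d](T) → 2
  π[u](γ[u; MAX(f)→d](T)) → 2

== RESULT ==
u
p
t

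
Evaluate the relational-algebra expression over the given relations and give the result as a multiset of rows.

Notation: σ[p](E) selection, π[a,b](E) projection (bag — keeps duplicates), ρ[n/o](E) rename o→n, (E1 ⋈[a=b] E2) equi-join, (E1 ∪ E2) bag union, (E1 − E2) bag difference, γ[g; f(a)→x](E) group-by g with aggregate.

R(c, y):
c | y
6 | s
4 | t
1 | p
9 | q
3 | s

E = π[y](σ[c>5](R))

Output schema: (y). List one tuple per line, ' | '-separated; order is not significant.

Stepwise |·|:
  R → 5
  σ[c>5](R) → 2
  π[y](σ[c>5](R)) → 2

== RESULT ==
y
q
s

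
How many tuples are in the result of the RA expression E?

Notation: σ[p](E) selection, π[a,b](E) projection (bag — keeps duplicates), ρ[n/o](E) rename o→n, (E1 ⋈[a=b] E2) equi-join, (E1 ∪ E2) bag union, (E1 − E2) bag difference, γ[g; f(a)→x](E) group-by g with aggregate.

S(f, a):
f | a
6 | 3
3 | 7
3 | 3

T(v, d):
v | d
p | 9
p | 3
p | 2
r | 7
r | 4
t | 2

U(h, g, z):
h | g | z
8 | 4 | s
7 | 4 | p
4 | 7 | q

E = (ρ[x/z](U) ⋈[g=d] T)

Row counts bottom-up:
  U → 3
  ρ[x/z](U) → 3
  T → 6
  (ρ[x/z](U) ⋈[g=d] T) → 3

|E| = 3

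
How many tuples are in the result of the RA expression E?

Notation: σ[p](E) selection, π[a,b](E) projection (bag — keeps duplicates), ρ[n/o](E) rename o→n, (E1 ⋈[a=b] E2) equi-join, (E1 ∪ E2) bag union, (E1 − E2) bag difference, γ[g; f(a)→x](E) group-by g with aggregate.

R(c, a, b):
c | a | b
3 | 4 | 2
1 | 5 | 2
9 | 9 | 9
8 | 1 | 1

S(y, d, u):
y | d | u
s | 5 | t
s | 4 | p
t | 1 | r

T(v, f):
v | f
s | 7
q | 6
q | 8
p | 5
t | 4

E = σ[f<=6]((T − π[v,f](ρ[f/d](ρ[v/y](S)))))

Stepwise |·|:
  T → 5
  S → 3
  ρ[v/y](S) → 3
  ρ[f/d](ρ[v/y](S)) → 3
  π[v,f](ρ[f/d](ρ[v/y](S))) → 3
  (T − π[v,f](ρ[f/d](ρ[v/y](S)))) → 5
  σ[f<=6]((T − π[v,f](ρ[f/d](ρ[v/y](S))))) → 3

|E| = 3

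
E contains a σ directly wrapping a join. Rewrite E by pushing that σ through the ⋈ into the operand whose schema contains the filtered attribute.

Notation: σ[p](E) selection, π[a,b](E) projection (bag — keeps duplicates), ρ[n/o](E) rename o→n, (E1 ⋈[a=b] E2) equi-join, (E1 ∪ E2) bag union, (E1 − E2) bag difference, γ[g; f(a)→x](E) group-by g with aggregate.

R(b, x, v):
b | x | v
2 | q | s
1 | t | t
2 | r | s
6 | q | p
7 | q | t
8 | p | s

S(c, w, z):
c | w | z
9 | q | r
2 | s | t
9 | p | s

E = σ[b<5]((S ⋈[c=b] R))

σ filters on b, owned by the right side.
E' = (S ⋈[c=b] σ[b<5](R))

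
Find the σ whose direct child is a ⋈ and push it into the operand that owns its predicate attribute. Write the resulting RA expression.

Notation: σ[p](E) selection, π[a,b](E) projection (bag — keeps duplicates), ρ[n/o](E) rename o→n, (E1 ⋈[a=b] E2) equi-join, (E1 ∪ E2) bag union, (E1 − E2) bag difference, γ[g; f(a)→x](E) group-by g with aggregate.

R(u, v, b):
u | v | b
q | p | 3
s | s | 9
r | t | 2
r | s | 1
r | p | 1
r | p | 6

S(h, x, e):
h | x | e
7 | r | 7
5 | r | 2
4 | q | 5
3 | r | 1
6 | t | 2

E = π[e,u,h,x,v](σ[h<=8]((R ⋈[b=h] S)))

σ filters on h, owned by the right side.
E' = π[e,u,h,x,v]((R ⋈[b=h] σ[h<=8](S)))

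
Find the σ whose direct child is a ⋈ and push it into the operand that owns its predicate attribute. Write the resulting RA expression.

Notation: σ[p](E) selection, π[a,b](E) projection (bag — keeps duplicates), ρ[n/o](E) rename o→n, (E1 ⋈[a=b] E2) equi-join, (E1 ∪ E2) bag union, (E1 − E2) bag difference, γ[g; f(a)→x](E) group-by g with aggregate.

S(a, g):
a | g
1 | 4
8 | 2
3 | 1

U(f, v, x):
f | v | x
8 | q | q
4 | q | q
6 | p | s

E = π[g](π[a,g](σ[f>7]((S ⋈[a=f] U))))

σ filters on f, owned by the right side.
E' = π[g](π[a,g]((S ⋈[a=f] σ[f>7](U))))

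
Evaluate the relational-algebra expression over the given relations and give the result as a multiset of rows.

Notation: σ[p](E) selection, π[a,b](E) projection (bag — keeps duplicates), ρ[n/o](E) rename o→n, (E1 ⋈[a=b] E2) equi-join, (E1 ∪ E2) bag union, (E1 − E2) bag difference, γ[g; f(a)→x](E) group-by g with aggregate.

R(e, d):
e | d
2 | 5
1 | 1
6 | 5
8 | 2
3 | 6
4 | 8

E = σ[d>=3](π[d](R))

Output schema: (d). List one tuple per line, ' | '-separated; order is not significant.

Stepwise |·|:
  R → 6
  π[d](R) → 6
  σ[d>=3](π[d](R)) → 4

== RESULT ==
d
5
5
6
8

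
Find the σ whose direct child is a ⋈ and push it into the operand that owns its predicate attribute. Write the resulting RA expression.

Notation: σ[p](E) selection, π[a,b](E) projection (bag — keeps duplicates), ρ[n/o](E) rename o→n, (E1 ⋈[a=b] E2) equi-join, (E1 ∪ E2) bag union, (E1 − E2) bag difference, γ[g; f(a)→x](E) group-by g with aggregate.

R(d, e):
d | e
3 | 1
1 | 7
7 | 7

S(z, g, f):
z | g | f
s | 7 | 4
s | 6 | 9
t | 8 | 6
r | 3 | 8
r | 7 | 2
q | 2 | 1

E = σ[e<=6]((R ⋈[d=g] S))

σ filters on e, owned by the left side.
E' = (σ[e<=6](R) ⋈[d=g] S)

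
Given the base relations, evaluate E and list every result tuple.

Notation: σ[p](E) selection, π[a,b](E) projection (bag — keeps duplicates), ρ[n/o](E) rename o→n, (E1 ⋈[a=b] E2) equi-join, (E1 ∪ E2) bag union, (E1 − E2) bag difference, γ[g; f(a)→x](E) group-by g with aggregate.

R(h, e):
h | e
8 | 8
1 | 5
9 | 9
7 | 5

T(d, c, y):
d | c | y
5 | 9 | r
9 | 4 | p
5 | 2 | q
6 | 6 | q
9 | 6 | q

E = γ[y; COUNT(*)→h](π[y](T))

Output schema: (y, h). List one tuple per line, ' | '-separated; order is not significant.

Stepwise |·|:
  T → 5
  π[y](T) → 5
  γ[y; COUNT(*)→h](π[y](T)) → 3

== RESULT ==
y | h
p | 1
q | 3
r | 1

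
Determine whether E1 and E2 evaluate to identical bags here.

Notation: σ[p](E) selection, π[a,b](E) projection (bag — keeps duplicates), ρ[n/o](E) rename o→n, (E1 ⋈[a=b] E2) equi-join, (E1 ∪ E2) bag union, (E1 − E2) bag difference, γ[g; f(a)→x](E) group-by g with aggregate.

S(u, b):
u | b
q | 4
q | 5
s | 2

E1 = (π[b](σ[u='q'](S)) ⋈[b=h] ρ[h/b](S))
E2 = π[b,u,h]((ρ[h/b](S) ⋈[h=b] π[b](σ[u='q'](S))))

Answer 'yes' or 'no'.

E1 row counts bottom-up:
  S → 3
  σ[u='q'](S) → 2
  π[b](σ[u='q'](S)) → 2
  S → 3
  ρ[h/b](S) → 3
  (π[b](σ[u='q'](S)) ⋈[b=h] ρ[h/b](S)) → 2
E2 row counts bottom-up:
  S → 3
  ρ[h/b](S) → 3
  S → 3
  σ[u='q'](S) → 2
  π[b](σ[u='q'](S)) → 2
  (ρ[h/b](S) ⋈[h=b] π[b](σ[u='q'](S))) → 2
  π[b,u,h]((ρ[h/b](S) ⋈[h=b] π[b](σ[u='q'](S)))) → 2

E1 and E2 produce the same multiset:
b | u | h
4 | q | 4
5 | q | 5

yes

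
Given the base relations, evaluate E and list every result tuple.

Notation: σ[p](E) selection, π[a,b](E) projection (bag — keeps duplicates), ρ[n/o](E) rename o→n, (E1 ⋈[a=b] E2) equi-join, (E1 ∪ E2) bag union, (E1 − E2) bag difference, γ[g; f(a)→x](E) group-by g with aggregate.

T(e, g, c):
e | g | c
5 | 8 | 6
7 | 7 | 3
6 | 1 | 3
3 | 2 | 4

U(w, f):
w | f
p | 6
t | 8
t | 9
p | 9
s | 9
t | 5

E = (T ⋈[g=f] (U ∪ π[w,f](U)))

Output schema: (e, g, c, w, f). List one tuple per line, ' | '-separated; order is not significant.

Subexpression sizes:
  T → 4
  U → 6
  U → 6
  π[w,f](U) → 6
  (U ∪ π[w,f](U)) → 12
  (T ⋈[g=f] (U ∪ π[w,f](U))) → 2

== RESULT ==
e | g | c | w | f
5 | 8 | 6 | t | 8
5 | 8 | 6 | t | 8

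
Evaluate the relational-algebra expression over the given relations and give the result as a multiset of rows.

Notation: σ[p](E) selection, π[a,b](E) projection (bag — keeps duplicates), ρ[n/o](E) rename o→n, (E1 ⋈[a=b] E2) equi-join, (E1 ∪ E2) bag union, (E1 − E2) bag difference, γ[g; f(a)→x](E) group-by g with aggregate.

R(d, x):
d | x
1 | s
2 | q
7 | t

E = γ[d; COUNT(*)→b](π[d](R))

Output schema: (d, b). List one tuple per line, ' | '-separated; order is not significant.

Stepwise |·|:
  R → 3
  π[d](R) → 3
  γ[d; COUNT(*)→b](π[d](R)) → 3

== RESULT ==
d | b
1 | 1
2 | 1
7 | 1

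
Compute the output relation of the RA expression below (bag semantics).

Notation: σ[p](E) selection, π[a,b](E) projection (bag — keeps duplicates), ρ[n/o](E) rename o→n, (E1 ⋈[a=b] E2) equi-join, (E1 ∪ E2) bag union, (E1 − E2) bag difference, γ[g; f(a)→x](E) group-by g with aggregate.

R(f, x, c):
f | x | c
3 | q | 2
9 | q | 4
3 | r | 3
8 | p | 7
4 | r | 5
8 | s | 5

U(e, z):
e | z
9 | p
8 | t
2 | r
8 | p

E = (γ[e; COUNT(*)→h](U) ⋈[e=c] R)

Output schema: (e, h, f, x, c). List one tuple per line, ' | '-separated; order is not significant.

Subexpression sizes:
  U → 4
  γ[e; COUNT(*)→h](U) → 3
  R → 6
  (γ[e; COUNT(*)→h](U) ⋈[e=c] R) → 1

== RESULT ==
e | h | f | x | c
2 | 1 | 3 | q | 2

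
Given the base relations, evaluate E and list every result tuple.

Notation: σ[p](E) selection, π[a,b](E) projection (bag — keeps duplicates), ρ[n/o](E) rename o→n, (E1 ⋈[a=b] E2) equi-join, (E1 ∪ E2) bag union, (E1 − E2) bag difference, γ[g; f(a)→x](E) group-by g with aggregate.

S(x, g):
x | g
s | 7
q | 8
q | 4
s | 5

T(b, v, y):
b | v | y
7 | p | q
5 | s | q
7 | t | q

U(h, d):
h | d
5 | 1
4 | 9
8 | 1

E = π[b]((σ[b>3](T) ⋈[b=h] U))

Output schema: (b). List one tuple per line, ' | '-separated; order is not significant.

Stepwise |·|:
  T → 3
  σ[b>3](T) → 3
  U → 3
  (σ[b>3](T) ⋈[b=h] U) → 1
  π[b]((σ[b>3](T) ⋈[b=h] U)) → 1

== RESULT ==
b
5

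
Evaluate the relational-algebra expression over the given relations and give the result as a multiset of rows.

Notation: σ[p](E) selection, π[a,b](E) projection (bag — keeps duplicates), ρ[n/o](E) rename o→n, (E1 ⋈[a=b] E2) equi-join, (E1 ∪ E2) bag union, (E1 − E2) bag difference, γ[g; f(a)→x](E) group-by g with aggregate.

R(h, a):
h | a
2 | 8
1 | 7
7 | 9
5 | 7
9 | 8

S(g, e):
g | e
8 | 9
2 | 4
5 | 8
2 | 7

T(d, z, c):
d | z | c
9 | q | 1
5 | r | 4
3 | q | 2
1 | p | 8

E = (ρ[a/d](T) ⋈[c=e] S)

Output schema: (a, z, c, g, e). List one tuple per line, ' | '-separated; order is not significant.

Subexpression sizes:
  T → 4
  ρ[a/d](T) → 4
  S → 4
  (ρ[a/d](T) ⋈[c=e] S) → 2

== RESULT ==
a | z | c | g | e
1 | p | 8 | 5 | 8
5 | r | 4 | 2 | 4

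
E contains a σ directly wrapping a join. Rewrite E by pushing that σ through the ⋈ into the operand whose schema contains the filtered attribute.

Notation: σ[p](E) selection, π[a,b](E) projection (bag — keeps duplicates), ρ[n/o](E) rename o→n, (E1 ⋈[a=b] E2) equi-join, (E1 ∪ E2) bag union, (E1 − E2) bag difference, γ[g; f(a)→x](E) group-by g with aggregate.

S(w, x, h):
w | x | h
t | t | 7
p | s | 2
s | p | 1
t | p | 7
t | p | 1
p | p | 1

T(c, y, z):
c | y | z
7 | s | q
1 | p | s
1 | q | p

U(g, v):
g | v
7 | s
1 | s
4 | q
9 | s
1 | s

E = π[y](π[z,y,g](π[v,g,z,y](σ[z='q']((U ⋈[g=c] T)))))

σ filters on z, owned by the right side.
E' = π[y](π[z,y,g](π[v,g,z,y]((U ⋈[g=c] σ[z='q'](T)))))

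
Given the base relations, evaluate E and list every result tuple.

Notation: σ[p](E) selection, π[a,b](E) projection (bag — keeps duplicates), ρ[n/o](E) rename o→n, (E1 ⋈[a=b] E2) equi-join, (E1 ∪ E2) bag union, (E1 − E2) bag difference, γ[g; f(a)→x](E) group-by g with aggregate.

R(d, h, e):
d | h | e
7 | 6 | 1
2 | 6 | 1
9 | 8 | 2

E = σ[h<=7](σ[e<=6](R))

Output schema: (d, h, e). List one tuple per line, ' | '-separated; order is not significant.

Subexpression sizes:
  R → 3
  σ[e<=6](R) → 3
  σ[h<=7](σ[e<=6](R)) → 2

== RESULT ==
d | h | e
2 | 6 | 1
7 | 6 | 1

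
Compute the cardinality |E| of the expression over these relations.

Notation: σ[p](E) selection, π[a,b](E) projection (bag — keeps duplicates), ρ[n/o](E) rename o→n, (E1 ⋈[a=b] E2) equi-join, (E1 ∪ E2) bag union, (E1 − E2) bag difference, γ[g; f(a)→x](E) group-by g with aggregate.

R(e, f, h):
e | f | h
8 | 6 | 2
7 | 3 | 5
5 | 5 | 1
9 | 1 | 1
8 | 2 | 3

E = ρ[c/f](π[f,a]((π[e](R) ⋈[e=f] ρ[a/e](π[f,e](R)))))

Stepwise |·|:
  R → 5
  π[e](R) → 5
  R → 5
  π[f,e](R) → 5
  ρ[a/e](π[f,e](R)) → 5
  (π[e](R) ⋈[e=f] ρ[a/e](π[f,e](R))) → 1
  π[f,a]((π[e](R) ⋈[e=f] ρ[a/e](π[f,e](R)))) → 1
  ρ[c/f](π[f,a]((π[e](R) ⋈[e=f] ρ[a/e](π[f,e](R))))) → 1

|E| = 1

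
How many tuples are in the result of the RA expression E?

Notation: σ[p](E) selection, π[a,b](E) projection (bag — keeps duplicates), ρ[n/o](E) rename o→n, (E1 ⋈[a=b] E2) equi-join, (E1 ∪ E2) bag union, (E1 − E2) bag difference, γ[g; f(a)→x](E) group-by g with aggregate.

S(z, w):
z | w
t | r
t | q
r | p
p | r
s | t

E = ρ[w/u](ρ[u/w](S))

Per-node cardinality:
  S → 5
  ρ[u/w](S) → 5
  ρ[w/u](ρ[u/w](S)) → 5

|E| = 5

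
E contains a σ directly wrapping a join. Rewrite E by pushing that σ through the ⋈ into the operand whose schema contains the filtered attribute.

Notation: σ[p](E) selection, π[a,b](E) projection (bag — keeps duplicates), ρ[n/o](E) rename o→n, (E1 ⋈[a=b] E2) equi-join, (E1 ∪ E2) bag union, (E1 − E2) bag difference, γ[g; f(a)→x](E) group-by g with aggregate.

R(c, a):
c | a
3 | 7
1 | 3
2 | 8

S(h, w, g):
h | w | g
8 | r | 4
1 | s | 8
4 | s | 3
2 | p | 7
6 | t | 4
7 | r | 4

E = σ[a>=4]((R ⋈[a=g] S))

σ filters on a, owned by the left side.
E' = (σ[a>=4](R) ⋈[a=g] S)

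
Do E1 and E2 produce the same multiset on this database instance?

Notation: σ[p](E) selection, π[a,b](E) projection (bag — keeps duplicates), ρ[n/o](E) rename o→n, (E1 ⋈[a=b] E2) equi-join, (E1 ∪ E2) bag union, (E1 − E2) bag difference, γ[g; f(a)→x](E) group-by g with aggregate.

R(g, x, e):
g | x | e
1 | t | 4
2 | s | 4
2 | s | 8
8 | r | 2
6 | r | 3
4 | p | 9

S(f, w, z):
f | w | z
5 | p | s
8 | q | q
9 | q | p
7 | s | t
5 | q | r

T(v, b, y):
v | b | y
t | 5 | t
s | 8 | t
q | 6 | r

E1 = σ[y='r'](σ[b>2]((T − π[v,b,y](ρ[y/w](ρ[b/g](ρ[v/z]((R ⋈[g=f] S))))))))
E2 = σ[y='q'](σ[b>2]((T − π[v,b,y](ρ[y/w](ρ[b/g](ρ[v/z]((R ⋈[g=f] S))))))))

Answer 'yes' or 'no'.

E1 subexpression sizes:
  T → 3
  R → 6
  S → 5
  (R ⋈[g=f] S) → 1
  ρ[v/z]((R ⋈[g=f] S)) → 1
  ρ[b/g](ρ[v/z]((R ⋈[g=f] S))) → 1
  ρ[y/w](ρ[b/g](ρ[v/z]((R ⋈[g=f] S)))) → 1
  π[v,b,y](ρ[y/w](ρ[b/g](ρ[v/z]((R ⋈[g=f] S))))) → 1
  (T − π[v,b,y](ρ[y/w](ρ[b/g](ρ[v/z]((R ⋈[g=f] S)))))) → 3
  σ[b>2]((T − π[v,b,y](ρ[y/w](ρ[b/g](ρ[v/z]((R ⋈[g=f] S))))))) → 3
  σ[y='r'](σ[b>2]((T − π[v,b,y](ρ[y/w](ρ[b/g](ρ[v/z]((R ⋈[g=f] S)))))))) → 1
E2 subexpression sizes:
  T → 3
  R → 6
  S → 5
  (R ⋈[g=f] S) → 1
  ρ[v/z]((R ⋈[g=f] S)) → 1
  ρ[b/g](ρ[v/z]((R ⋈[g=f] S))) → 1
  ρ[y/w](ρ[b/g](ρ[v/z]((R ⋈[g=f] S)))) → 1
  π[v,b,y](ρ[y/w](ρ[b/g](ρ[v/z]((R ⋈[g=f] S))))) → 1
  (T − π[v,b,y](ρ[y/w](ρ[b/g](ρ[v/z]((R ⋈[g=f] S)))))) → 3
  σ[b>2]((T − π[v,b,y](ρ[y/w](ρ[b/g](ρ[v/z]((R ⋈[g=f] S))))))) → 3
  σ[y='q'](σ[b>2]((T − π[v,b,y](ρ[y/w](ρ[b/g](ρ[v/z]((R ⋈[g=f] S)))))))) → 0

E1 result:
v | b | y
q | 6 | r
E2 result:
v | b | y
(0 rows)
Witness: ('q', 6, 'r') appears 1× in E1 but 0× in E2.

no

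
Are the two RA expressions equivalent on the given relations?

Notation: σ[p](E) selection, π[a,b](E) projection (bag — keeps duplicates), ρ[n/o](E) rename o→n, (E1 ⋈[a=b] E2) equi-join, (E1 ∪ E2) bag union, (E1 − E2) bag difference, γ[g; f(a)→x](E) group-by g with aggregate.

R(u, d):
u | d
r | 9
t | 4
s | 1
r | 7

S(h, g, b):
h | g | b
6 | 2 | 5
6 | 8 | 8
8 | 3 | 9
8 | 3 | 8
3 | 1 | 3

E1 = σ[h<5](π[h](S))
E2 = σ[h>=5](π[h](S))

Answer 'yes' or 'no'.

E1 stepwise |·|:
  S → 5
  π[h](S) → 5
  σ[h<5](π[h](S)) → 1
E2 stepwise |·|:
  S → 5
  π[h](S) → 5
  σ[h>=5](π[h](S)) → 4

E1 result:
h
3
E2 result:
h
6
6
8
8
Witness: (6,) appears 0× in E1 but 2× in E2.

no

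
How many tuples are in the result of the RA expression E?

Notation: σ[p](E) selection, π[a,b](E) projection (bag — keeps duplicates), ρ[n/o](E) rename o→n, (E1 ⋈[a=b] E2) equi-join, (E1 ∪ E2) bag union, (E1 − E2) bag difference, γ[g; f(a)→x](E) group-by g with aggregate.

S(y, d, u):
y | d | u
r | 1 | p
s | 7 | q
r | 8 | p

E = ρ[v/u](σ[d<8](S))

Row counts bottom-up:
  S → 3
  σ[d<8](S) → 2
  ρ[v/u](σ[d<8](S)) → 2

|E| = 2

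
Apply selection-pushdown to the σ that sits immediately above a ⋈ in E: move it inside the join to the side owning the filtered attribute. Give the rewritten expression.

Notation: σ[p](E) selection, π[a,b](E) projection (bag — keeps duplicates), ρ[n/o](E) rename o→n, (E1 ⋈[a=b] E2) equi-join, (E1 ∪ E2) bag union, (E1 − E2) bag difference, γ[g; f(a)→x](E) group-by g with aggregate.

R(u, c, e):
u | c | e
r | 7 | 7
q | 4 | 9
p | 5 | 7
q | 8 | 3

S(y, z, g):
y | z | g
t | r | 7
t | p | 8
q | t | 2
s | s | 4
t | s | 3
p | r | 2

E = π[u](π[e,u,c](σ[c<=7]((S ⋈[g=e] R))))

σ filters on c, owned by the right side.
E' = π[u](π[e,u,c]((S ⋈[g=e] σ[c<=7](R))))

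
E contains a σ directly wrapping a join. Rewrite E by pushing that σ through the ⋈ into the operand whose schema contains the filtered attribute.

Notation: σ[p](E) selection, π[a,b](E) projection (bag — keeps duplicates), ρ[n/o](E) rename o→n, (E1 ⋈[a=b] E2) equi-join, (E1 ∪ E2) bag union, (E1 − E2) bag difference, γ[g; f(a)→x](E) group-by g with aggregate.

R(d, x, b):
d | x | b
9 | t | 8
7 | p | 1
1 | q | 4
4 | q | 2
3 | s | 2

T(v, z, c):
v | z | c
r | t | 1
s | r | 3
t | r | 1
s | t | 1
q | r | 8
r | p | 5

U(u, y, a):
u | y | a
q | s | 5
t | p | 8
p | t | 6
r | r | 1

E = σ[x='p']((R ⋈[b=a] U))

σ filters on x, owned by the left side.
E' = (σ[x='p'](R) ⋈[b=a] U)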